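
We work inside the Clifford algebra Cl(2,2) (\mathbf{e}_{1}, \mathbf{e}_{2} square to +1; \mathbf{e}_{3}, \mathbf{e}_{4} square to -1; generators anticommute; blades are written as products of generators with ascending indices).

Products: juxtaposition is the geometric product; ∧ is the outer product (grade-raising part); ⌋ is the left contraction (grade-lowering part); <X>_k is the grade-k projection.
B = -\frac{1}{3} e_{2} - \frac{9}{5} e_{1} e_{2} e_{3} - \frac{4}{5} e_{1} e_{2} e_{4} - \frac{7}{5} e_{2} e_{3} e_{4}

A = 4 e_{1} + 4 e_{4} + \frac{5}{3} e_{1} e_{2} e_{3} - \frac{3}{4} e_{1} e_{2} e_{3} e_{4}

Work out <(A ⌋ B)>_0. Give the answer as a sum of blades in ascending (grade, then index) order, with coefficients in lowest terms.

step 1: -3 + \frac{16}{5} e_{1} e_{2} - \frac{8}{5} e_{2} e_{3} - \frac{16}{5} e_{2} e_{4}
step 2: -3
Answer: -3


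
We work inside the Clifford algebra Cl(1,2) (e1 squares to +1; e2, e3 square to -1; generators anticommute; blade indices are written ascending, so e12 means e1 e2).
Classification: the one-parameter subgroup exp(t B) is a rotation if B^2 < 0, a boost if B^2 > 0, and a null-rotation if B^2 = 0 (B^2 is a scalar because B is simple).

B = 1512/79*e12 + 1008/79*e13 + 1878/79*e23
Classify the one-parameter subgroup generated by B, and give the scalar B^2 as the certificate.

B^2 term by term: the squares give (1512/79)^2*(e12)^2 + (1008/79)^2*(e13)^2 + (1878/79)^2*(e23)^2 = 2286144/6241*(+1) + 1016064/6241*(+1) + 3526884/6241*(-1) = -36 (each basis 2-blade squares to minus the product of its generators' squares); cross terms between blades sharing an index anticommute and cancel. So B^2 = -36.
Answer: rotation, certificate B^2 = -36. The invariant at work: B^2 = -36 is unchanged by conjugation, hence its sign classifies the subgroup whatever basis B is written in.


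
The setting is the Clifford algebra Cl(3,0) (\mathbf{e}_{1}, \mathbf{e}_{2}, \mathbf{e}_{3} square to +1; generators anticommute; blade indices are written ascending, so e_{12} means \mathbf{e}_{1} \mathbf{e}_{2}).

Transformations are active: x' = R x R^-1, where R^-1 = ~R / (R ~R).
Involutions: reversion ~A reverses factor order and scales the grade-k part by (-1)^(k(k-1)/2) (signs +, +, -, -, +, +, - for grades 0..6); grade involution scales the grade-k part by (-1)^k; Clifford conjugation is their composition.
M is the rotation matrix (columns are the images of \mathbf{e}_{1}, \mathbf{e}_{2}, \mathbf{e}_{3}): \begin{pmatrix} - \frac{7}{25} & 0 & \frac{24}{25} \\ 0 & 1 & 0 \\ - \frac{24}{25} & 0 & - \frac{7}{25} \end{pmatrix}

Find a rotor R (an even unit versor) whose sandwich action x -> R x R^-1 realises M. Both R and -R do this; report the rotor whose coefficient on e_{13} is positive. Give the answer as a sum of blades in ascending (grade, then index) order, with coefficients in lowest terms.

Method: write R = a + b12*e_{12} + b13*e_{13} + b23*e_{23} with a^2 + b12^2 + b13^2 + b23^2 = 1 (so R^-1 = ~R). Expanding the columns R e_j ~R gives tr M = 4a^2 - 1 and, from the antisymmetric part, M21 - M12 = -4a*b12, M13 - M31 = 4a*b13, M32 - M23 = -4a*b23.
Here tr M = \frac{11}{25}, so a^2 = (1 + tr M)/4 = \frac{9}{25} and a = ±\frac{3}{5}. Taking a = \frac{3}{5}: M21 - M12 = 0, M13 - M31 = \frac{48}{25}, M32 - M23 = 0, giving b12 = 0, b13 = \frac{4}{5}, b23 = 0, i.e. R = \frac{3}{5} + \frac{4}{5} e_{13}.
Its e_{13} coefficient is already positive.
Answer: \frac{3}{5} + \frac{4}{5} e_{13}. Note: both R and -R realise this M (trace \frac{11}{25}); the covering map identifies them, and the e_{13}-coefficient sign is the tie-breaker.


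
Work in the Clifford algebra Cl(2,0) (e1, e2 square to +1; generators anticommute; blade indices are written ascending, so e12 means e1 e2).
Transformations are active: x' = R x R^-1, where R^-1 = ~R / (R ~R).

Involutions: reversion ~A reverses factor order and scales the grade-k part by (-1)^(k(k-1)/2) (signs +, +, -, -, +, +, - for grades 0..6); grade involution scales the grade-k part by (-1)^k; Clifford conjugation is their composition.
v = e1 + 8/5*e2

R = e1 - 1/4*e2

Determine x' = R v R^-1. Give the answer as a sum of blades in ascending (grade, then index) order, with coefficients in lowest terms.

~R = e1 - 1/4*e2, and R ~R = 17/16, so R^-1 = ~R / (17/16).
R v = 3/5 + 37/20*e12
Answer: 11/85*e1 - 32/17*e2


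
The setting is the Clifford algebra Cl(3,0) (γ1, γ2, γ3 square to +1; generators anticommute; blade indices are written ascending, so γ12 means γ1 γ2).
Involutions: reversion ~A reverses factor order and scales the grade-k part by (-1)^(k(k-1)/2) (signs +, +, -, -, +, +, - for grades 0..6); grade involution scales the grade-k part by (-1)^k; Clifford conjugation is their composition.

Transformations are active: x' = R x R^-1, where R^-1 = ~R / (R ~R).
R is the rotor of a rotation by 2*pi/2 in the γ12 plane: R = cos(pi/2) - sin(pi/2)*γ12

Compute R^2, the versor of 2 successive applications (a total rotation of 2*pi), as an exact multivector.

Rotor phase runs at HALF the rotation angle; powers of one rotor simply add phase, so after 2 steps in γ12 the phase is 2*pi/2 = pi and R^2 = cos(pi) - sin(pi)*γ12.
cos(pi) = -1 and sin(pi) = 0, so R^2 = -1. The total rotation 2*pi is 1 full turn, so every vector returns to itself, yet the rotor is -1, on the OTHER sheet of the double cover (an odd number of 2*pi turns).
Answer: -1


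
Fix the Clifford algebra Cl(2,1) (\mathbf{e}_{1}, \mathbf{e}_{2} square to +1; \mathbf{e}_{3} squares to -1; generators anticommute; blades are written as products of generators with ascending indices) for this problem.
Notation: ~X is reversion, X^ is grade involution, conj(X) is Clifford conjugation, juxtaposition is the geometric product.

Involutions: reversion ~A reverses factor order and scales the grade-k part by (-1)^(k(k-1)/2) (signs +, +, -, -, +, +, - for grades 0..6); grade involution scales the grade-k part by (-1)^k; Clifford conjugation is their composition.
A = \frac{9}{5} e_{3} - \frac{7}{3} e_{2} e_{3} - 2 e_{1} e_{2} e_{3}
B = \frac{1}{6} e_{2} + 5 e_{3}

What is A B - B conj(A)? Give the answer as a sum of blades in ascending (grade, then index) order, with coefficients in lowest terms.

first term: -9 + \frac{35}{3} e_{2} + \frac{7}{18} e_{3} + 10 e_{1} e_{2} + \frac{1}{3} e_{1} e_{3} - \frac{3}{10} e_{2} e_{3}
second term: 9 + \frac{35}{3} e_{2} + \frac{7}{18} e_{3} + 10 e_{1} e_{2} + \frac{1}{3} e_{1} e_{3} - \frac{3}{10} e_{2} e_{3}
Answer: -18


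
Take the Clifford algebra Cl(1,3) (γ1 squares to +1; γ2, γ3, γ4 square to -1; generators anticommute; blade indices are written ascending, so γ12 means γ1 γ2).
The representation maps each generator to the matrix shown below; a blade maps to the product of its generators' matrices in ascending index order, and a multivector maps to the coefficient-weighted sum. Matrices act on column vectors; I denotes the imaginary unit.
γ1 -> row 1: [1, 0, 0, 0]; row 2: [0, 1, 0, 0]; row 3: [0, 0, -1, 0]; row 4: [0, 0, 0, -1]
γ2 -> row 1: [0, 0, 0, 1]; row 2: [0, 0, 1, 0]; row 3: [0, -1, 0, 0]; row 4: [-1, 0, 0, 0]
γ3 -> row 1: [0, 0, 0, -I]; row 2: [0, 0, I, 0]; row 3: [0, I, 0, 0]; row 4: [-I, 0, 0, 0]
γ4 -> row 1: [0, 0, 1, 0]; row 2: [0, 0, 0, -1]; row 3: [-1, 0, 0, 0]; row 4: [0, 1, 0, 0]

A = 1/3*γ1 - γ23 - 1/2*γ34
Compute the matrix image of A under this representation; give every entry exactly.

Bivector images (products of the table entries): rho(γ23) = rho(γ2)rho(γ3) = row 1: [-I, 0, 0, 0]; row 2: [0, I, 0, 0]; row 3: [0, 0, -I, 0]; row 4: [0, 0, 0, I]; rho(γ34) = rho(γ3)rho(γ4) = row 1: [0, -I, 0, 0]; row 2: [-I, 0, 0, 0]; row 3: [0, 0, 0, -I]; row 4: [0, 0, -I, 0].
M = (1/3)*rho(γ1) + (-1)*rho(γ23) + (-1/2)*rho(γ34), summed entrywise:
Answer: row 1: [1/3 + I, I/2, 0, 0]; row 2: [I/2, 1/3 - I, 0, 0]; row 3: [0, 0, -1/3 + I, I/2]; row 4: [0, 0, I/2, -1/3 - I]


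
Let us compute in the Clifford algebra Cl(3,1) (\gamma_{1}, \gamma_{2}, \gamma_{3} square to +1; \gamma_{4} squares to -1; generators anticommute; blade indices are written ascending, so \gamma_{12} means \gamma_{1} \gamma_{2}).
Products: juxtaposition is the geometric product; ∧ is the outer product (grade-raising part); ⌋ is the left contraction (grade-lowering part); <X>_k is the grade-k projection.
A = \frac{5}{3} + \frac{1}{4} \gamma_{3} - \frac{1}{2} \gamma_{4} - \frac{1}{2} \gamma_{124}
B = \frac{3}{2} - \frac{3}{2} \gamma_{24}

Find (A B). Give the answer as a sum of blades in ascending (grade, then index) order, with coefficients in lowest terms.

step 1: \frac{5}{2} + \frac{3}{4} \gamma_{1} + \frac{3}{4} \gamma_{2} + \frac{3}{8} \gamma_{3} - \frac{3}{4} \gamma_{4} - \frac{5}{2} \gamma_{24} - \frac{3}{4} \gamma_{124} + \frac{3}{8} \gamma_{234}
Answer: \frac{5}{2} + \frac{3}{4} \gamma_{1} + \frac{3}{4} \gamma_{2} + \frac{3}{8} \gamma_{3} - \frac{3}{4} \gamma_{4} - \frac{5}{2} \gamma_{24} - \frac{3}{4} \gamma_{124} + \frac{3}{8} \gamma_{234}


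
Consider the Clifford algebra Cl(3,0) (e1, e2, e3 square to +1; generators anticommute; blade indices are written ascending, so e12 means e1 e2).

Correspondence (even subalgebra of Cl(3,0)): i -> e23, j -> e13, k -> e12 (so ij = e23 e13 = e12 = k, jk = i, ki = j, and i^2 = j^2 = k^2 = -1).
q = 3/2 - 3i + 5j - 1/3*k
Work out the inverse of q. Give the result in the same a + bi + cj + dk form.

In blades: q = 3/2 - 1/3*e12 + 5*e13 - 3*e23.
With qbar = 3/2 + 1/3*e12 - 5*e13 + 3*e23 (scalar fixed, mapped units negated), q qbar = 1309/36 (the sum of squared coefficients), so q^-1 = qbar / (1309/36) = 54/1309 + 12/1309*e12 - 180/1309*e13 + 108/1309*e23; translating back:
Answer: 54/1309 + 108/1309*i - 180/1309*j + 12/1309*k


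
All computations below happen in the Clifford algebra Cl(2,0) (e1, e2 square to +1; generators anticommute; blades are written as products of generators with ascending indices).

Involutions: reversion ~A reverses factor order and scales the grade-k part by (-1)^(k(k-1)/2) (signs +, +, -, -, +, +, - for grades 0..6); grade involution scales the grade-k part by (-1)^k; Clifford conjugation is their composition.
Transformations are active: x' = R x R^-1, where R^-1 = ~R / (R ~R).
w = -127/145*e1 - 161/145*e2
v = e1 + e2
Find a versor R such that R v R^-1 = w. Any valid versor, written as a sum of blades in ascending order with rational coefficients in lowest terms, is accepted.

Equal squares first: v^2 = w^2 = 2. Then v + w = 18/145*e1 - 16/145*e2 is a versor taking v to w, provided it is invertible.
Answer: 18/145*e1 - 16/145*e2


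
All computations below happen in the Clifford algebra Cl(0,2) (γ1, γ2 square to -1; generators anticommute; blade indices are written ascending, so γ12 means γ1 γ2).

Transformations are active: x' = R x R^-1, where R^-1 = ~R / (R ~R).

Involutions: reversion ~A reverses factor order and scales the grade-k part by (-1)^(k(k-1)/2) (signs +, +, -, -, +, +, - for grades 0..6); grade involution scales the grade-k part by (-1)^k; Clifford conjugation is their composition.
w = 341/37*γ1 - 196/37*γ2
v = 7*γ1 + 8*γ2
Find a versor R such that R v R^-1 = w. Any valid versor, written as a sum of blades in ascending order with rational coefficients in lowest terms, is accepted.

The midline construction: v and w both square to -113, so reflecting in their sum 600/37*γ1 + 100/37*γ2 exchanges them.
Answer: 600/37*γ1 + 100/37*γ2


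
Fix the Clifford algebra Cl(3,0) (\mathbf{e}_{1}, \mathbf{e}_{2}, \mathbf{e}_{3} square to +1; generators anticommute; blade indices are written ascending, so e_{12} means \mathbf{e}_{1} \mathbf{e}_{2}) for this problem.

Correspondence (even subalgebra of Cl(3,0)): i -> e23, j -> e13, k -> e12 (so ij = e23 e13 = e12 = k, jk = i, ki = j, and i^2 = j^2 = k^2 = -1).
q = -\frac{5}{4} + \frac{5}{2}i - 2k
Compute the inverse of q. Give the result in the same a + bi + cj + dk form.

In blades: q = -\frac{5}{4} - 2 e_{12} + \frac{5}{2} e_{23}.
With qbar = -\frac{5}{4} + 2 e_{12} - \frac{5}{2} e_{23} (scalar fixed, mapped units negated), q qbar = \frac{189}{16} (the sum of squared coefficients), so q^-1 = qbar / (\frac{189}{16}) = -\frac{20}{189} + \frac{32}{189} e_{12} - \frac{40}{189} e_{23}; translating back:
Answer: -\frac{20}{189} - \frac{40}{189}i + \frac{32}{189}k


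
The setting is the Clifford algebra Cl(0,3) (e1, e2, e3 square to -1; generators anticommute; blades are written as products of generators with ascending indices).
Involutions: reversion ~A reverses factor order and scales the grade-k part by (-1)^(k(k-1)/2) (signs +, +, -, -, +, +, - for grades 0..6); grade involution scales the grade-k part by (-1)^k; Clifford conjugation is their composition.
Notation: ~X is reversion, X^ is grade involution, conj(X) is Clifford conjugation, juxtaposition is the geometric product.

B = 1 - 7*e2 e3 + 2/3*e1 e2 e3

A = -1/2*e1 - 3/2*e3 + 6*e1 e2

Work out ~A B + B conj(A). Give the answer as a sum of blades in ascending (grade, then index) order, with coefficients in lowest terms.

first term: -1/2*e1 + 21/2*e2 + 5/2*e3 - 5*e1 e2 - 42*e1 e3 + 1/3*e2 e3 + 7/2*e1 e2 e3
second term: 1/2*e1 + 21/2*e2 + 11/2*e3 - 7*e1 e2 + 42*e1 e3 - 1/3*e2 e3 - 7/2*e1 e2 e3
Answer: 21*e2 + 8*e3 - 12*e1 e2


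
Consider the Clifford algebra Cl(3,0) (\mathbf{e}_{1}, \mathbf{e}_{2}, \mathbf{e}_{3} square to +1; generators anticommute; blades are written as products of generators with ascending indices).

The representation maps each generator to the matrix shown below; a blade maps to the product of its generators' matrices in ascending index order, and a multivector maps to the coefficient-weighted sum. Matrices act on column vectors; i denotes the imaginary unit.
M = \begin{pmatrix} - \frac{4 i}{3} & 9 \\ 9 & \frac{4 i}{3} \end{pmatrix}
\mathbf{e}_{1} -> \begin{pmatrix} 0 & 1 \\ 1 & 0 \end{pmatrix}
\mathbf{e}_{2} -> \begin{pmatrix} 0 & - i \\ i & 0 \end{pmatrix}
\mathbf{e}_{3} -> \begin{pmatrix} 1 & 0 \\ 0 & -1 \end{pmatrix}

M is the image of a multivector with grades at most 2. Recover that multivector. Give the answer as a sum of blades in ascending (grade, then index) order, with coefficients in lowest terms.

Method: 1, rho(e_{1}), rho(e_{2}), rho(e_{3}) form a trace-orthogonal basis of the 2x2 complex matrices (tr(X Y) = 2 if X = Y, else 0), so M = m0*1 + m1*rho(e_{1}) + m2*rho(e_{2}) + m3*rho(e_{3}) with m0 = tr(M)/2 = 0, m1 = tr(M rho(e_{1}))/2 = 9, m2 = tr(M rho(e_{2}))/2 = 0, m3 = tr(M rho(e_{3}))/2 = - \frac{4 i}{3}.
Multiplying table entries, the bivector images are rho(e_{1} e_{2}) = i*rho(e_{3}), rho(e_{1} e_{3}) = -i*rho(e_{2}), rho(e_{2} e_{3}) = i*rho(e_{1}); with real blade coefficients the real parts of m0..m3 are the coefficients of 1, e_{1}, e_{2}, e_{3} and the imaginary parts give the bivectors (e_{2} e_{3}: Im m1, e_{1} e_{3}: -Im m2, e_{1} e_{2}: Im m3).
Answer: 9 e_{1} - \frac{4}{3} e_{1} e_{2}


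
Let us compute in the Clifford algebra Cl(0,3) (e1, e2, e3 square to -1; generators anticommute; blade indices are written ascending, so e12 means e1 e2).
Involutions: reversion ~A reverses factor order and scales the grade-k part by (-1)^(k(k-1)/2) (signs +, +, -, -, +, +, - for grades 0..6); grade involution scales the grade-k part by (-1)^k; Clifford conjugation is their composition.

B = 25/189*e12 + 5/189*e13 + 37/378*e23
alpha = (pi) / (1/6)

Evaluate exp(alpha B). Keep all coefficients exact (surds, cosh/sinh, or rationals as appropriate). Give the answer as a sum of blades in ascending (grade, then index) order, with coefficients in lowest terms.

B^2 term by term: the squares give (25/189)^2*(e12)^2 + (5/189)^2*(e13)^2 + (37/378)^2*(e23)^2 = 625/35721*(-1) + 25/35721*(-1) + 1369/142884*(-1) = -1/36 (each basis 2-blade squares to minus the product of its generators' squares); cross terms between blades sharing an index anticommute and cancel. So B^2 = -1/36.
B^2 = -1/36 — the series telescopes trigonometrically here: l = 1/6, alpha*l = pi, so exp(alpha B) = cos(pi) + (sin(pi)/(1/6))*B = -1 + (0)*B.
Answer: -1


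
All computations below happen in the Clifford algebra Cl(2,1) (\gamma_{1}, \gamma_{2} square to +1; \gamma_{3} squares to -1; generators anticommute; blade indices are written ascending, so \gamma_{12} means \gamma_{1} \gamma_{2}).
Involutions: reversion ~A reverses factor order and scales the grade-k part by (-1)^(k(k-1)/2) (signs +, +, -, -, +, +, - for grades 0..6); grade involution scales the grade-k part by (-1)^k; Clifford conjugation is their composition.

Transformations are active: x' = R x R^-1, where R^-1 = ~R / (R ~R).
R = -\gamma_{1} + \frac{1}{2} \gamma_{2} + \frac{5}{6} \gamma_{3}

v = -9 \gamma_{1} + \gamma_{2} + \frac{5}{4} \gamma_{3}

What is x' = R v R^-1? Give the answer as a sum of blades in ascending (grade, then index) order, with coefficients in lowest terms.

~R = -\gamma_{1} + \frac{1}{2} \gamma_{2} + \frac{5}{6} \gamma_{3}, and R ~R = \frac{5}{9}, so R^-1 = ~R / (\frac{5}{9}).
R v = \frac{203}{24} + \frac{7}{2} \gamma_{12} + \frac{25}{4} \gamma_{13} - \frac{5}{24} \gamma_{23}
Answer: -\frac{429}{20} \gamma_{1} + \frac{569}{40} \gamma_{2} + \frac{193}{8} \gamma_{3}


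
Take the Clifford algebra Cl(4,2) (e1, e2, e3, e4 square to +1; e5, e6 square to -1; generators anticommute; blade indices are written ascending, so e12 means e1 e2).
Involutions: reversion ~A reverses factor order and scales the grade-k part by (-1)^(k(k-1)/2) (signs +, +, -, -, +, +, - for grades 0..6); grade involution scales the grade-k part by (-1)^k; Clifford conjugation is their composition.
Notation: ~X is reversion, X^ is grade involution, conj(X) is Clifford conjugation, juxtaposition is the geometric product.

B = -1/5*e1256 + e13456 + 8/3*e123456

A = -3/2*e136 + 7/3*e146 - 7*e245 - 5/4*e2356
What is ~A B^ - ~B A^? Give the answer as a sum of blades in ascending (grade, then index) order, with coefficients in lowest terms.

first term: 1/4*e13 - 10/3*e14 - 7/3*e35 - 3/2*e45 - 5/4*e124 - 56/3*e136 - 7/5*e146 + 533/90*e235 + 67/15*e245 + 7*e1236
second term: -1/4*e13 + 10/3*e14 + 7/3*e35 + 3/2*e45 - 5/4*e124 - 56/3*e136 - 7/5*e146 + 533/90*e235 + 67/15*e245 + 7*e1236
Answer: 1/2*e13 - 20/3*e14 - 14/3*e35 - 3*e45


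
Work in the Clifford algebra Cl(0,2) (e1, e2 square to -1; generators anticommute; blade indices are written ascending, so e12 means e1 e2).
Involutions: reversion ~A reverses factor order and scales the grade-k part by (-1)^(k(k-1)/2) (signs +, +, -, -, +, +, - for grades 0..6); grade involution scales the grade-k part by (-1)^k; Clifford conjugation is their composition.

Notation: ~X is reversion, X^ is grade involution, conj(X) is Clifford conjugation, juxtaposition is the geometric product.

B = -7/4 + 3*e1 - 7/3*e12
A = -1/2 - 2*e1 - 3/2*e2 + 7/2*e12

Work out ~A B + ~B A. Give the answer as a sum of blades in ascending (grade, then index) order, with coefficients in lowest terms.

first term: -31/24 + 11/2*e1 - 301/24*e2 + 283/24*e12
second term: -31/24 + 11/2*e1 - 301/24*e2 - 283/24*e12
Answer: -31/12 + 11*e1 - 301/12*e2


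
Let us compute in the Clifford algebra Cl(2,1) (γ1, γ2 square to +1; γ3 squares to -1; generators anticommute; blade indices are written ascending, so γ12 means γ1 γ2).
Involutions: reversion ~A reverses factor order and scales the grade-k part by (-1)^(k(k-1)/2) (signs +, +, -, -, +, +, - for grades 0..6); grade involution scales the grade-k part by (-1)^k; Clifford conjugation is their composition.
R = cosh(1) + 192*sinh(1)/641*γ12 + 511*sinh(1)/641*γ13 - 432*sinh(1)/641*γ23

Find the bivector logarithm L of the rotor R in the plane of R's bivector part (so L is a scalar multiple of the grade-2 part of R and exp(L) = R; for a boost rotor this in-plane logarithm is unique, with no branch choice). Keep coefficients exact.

The scalar part of R is cosh(1), which determines |rapidity| via cosh; the sign lives in the bivector part, and pairing them (bivector part over sinh of the rapidity = the plane) gives the unique in-plane L = rapidity * plane.
Concretely: cosh(rapidity) = cosh(1) gives rapidity = ±1, and since rapidity/sinh(rapidity) is even the sign is immaterial: L = (rapidity/sinh(rapidity)) * <R>_2 = (1/sinh(1)) * <R>_2.
Answer: 192/641*γ12 + 511/641*γ13 - 432/641*γ23


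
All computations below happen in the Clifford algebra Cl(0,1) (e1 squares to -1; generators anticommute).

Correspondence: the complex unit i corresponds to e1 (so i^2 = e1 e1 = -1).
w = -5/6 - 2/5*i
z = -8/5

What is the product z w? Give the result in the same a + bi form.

In blades: z = -8/5, w = -5/6 - 2/5*e1.
Distribute z over w term by term (generator squares from the signature, products reordered to ascending indices): (-8/5)*w = 4/3 + 16/25*e1.
Sum: 4/3 + 16/25*e1; translating back through the correspondence:
Answer: 4/3 + 16/25*i


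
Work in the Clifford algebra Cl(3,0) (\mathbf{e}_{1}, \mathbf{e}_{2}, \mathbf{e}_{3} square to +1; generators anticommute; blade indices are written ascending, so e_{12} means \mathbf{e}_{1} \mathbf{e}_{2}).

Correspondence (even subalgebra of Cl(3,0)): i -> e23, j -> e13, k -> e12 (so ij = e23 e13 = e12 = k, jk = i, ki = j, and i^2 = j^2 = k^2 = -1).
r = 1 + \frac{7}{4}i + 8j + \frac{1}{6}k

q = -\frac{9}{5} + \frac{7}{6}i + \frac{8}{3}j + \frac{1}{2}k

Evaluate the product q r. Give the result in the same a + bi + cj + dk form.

In blades: q = -\frac{9}{5} + \frac{1}{2} e_{12} + \frac{8}{3} e_{13} + \frac{7}{6} e_{23}, r = 1 + \frac{1}{6} e_{12} + 8 e_{13} + \frac{7}{4} e_{23}.
Distribute q over r term by term (generator squares from the signature, products reordered to ascending indices): (-\frac{9}{5})*r = -\frac{9}{5} - \frac{3}{10} e_{12} - \frac{72}{5} e_{13} - \frac{63}{20} e_{23}; (\frac{1}{2} e_{12})*r = -\frac{1}{12} + \frac{1}{2} e_{12} + \frac{7}{8} e_{13} - 4 e_{23}; (\frac{8}{3} e_{13})*r = -\frac{64}{3} - \frac{14}{3} e_{12} + \frac{8}{3} e_{13} + \frac{4}{9} e_{23}; (\frac{7}{6} e_{23})*r = -\frac{49}{24} + \frac{28}{3} e_{12} - \frac{7}{36} e_{13} + \frac{7}{6} e_{23}.
Sum: -\frac{3031}{120} + \frac{73}{15} e_{12} - \frac{3979}{360} e_{13} - \frac{997}{180} e_{23}; translating back through the correspondence:
Answer: -\frac{3031}{120} - \frac{997}{180}i - \frac{3979}{360}j + \frac{73}{15}k


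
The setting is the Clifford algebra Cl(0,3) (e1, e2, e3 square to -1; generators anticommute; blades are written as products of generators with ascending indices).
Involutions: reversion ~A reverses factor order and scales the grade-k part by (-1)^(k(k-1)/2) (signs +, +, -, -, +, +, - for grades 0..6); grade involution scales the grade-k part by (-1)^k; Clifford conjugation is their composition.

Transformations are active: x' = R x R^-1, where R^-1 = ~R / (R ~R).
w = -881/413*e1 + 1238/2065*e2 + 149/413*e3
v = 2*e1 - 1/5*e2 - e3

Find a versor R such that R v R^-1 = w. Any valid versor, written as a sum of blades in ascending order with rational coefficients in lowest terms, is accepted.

Take R = v + w = -55/413*e1 + 165/413*e2 - 264/413*e3. Because q(v) = q(w) = -126/25, conjugation by R sends v exactly to w.
Answer: -55/413*e1 + 165/413*e2 - 264/413*e3


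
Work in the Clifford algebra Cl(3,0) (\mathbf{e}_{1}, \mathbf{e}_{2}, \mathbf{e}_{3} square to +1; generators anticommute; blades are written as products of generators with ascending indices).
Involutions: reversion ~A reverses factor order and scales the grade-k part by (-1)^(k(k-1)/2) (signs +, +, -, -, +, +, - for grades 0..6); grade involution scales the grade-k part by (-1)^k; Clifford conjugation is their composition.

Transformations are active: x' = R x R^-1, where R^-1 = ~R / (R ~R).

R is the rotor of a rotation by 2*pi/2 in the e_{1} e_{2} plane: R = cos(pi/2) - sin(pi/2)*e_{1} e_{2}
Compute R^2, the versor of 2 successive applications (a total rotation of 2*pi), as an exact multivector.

Because a rotor carries half the rotation angle, composing 2 copies of this e_{1} e_{2}-plane rotor multiplies the phase: 2*(pi/2) = \pi, hence R^2 = cos(\pi) - sin(\pi)*e_{1} e_{2}.
cos(\pi) = -1 and sin(\pi) = 0, so R^2 = -1. The total rotation 2*pi is 1 full turn, so every vector returns to itself, yet the rotor is -1, on the OTHER sheet of the double cover (an odd number of 2*pi turns).
Answer: -1


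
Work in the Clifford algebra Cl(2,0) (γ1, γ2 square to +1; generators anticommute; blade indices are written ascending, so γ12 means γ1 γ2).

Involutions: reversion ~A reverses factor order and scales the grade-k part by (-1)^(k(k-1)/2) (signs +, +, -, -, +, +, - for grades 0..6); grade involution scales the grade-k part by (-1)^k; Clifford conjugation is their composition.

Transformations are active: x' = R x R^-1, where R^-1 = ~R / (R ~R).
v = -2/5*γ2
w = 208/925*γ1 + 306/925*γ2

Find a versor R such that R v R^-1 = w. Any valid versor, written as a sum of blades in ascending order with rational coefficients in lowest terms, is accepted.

Equal squares first: v^2 = w^2 = 4/25. Then v + w = 208/925*γ1 - 64/925*γ2 is a versor taking v to w, provided it is invertible.
Answer: 208/925*γ1 - 64/925*γ2


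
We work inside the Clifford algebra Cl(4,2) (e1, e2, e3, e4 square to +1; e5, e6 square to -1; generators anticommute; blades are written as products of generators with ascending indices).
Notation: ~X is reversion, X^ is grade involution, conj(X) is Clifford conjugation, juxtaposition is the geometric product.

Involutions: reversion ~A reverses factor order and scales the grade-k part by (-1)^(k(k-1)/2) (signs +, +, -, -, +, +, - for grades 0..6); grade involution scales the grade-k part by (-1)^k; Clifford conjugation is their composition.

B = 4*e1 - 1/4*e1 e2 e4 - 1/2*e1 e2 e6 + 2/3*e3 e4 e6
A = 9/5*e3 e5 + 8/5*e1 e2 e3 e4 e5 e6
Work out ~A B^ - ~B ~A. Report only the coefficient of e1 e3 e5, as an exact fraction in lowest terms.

first term: 16/15*e1 e2 e5 + 36/5*e1 e3 e5 - 4/5*e3 e4 e5 + 2/5*e3 e5 e6 + 6/5*e4 e5 e6 + 9/20*e1 e2 e3 e4 e5 - 9/10*e1 e2 e3 e5 e6 - 32/5*e2 e3 e4 e5 e6
second term: -16/15*e1 e2 e5 - 36/5*e1 e3 e5 + 4/5*e3 e4 e5 - 2/5*e3 e5 e6 - 6/5*e4 e5 e6 + 9/20*e1 e2 e3 e4 e5 - 9/10*e1 e2 e3 e5 e6 - 32/5*e2 e3 e4 e5 e6
Answer: 72/5


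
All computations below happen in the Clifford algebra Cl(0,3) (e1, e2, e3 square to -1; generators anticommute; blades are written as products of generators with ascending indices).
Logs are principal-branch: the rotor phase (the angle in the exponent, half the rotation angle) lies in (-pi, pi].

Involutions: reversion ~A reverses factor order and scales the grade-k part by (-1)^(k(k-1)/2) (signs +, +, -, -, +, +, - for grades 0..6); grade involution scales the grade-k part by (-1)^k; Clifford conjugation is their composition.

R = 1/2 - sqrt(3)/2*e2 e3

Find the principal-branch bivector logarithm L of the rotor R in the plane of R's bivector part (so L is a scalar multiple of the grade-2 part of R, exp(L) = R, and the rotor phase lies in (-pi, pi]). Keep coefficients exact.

The scalar part of R is 1/2, which fixes the principal-branch rotor phase; the unit plane is then the bivector part divided by the sine of that phase, and L is that plane scaled by the phase.
Concretely: cos(phase) = 1/2 gives phase = ±pi/3, and since phase/sin(phase) is even the sign is immaterial: L = (phase/sin(phase)) * <R>_2 = (2*sqrt(3)*pi/9) * <R>_2.
Answer: -pi/3*e2 e3


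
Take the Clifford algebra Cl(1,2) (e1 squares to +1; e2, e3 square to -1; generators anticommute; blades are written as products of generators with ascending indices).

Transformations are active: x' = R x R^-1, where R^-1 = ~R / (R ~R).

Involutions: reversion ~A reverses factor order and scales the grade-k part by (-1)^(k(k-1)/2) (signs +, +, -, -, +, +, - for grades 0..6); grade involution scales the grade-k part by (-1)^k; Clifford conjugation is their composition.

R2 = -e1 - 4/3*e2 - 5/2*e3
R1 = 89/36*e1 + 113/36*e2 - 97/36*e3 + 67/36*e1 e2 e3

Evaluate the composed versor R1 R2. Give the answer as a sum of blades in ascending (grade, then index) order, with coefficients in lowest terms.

Distribute over the terms of R2 (each basis-blade product reordered to ascending indices, repeated generators contracted through their squares):
R1 (-e1) = -89/36 + 113/36*e1 e2 - 97/36*e1 e3 - 67/36*e2 e3
R1 (-4/3*e2) = 113/27 - 89/27*e1 e2 - 67/27*e1 e3 - 97/27*e2 e3
R1 (-5/2*e3) = -485/72 + 335/72*e1 e2 - 445/72*e1 e3 - 565/72*e2 e3
Summing the partial products and collecting blades:
Answer: -1085/216 + 971/216*e1 e2 - 2453/216*e1 e3 - 2873/216*e2 e3


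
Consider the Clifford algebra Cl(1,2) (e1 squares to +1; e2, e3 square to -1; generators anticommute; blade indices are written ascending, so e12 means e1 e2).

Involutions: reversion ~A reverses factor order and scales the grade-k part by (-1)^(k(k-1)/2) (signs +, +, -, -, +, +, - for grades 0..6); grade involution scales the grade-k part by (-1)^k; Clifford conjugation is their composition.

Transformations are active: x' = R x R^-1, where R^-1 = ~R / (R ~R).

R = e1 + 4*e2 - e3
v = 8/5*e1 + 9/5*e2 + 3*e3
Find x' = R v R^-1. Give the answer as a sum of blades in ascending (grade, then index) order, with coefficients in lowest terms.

~R = e1 + 4*e2 - e3, and R ~R = -16, so R^-1 = ~R / (-16).
R v = -13/5 - 23/5*e12 + 23/5*e13 + 69/5*e23
Answer: -51/40*e1 - 1/2*e2 - 133/40*e3


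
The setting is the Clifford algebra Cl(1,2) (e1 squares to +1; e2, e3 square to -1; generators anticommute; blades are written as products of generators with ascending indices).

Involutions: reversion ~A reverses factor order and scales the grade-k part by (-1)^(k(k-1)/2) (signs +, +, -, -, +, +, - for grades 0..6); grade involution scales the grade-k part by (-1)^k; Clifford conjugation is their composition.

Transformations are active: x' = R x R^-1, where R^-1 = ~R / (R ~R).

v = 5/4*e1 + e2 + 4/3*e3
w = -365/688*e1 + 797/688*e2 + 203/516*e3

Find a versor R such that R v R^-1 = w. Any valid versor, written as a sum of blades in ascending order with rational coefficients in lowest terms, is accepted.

Sketch: the shared square -175/144 makes R = v + w = 495/688*e1 + 1485/688*e2 + 297/172*e3 the natural versor; its sandwich fixes that direction, negates (v - w)/2, and sends v to w.
Answer: 495/688*e1 + 1485/688*e2 + 297/172*e3


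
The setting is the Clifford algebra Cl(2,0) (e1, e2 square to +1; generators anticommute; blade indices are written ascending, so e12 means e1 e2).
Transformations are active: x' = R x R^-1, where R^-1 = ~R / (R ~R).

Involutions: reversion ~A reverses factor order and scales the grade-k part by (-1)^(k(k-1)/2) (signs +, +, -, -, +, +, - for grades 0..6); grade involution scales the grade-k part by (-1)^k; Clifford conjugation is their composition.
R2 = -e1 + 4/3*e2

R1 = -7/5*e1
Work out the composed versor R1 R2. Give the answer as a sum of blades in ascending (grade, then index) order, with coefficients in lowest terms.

Distribute over the terms of R1 (each basis-blade product reordered to ascending indices, repeated generators contracted through their squares):
(-7/5*e1) R2 = 7/5 - 28/15*e12
Answer: 7/5 - 28/15*e12


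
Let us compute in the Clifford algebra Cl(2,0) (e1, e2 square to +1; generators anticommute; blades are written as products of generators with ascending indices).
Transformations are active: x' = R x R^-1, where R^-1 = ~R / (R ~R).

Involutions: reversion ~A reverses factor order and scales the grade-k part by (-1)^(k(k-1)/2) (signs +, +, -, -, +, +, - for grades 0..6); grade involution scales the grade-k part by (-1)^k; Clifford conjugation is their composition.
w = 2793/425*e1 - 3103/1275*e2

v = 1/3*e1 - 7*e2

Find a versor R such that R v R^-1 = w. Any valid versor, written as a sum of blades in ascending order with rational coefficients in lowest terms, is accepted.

Equal squares first: v^2 = w^2 = 442/9. Then v + w = 8804/1275*e1 - 12028/1275*e2 is a versor taking v to w, provided it is invertible.
Answer: 8804/1275*e1 - 12028/1275*e2


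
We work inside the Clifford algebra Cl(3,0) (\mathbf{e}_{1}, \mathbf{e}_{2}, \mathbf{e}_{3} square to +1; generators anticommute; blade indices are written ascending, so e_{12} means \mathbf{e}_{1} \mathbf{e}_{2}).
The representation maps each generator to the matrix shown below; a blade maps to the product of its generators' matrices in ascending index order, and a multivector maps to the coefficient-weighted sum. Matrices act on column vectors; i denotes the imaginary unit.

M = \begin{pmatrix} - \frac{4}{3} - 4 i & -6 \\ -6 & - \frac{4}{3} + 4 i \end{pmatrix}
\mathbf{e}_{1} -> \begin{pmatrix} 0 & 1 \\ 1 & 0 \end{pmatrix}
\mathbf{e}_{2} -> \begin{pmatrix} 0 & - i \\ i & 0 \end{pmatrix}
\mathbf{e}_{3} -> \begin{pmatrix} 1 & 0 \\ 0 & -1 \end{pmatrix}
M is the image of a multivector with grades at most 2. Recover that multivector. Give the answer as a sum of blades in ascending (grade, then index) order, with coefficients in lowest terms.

Method: 1, rho(e_{1}), rho(e_{2}), rho(e_{3}) form a trace-orthogonal basis of the 2x2 complex matrices (tr(X Y) = 2 if X = Y, else 0), so M = m0*1 + m1*rho(e_{1}) + m2*rho(e_{2}) + m3*rho(e_{3}) with m0 = tr(M)/2 = - \frac{4}{3}, m1 = tr(M rho(e_{1}))/2 = -6, m2 = tr(M rho(e_{2}))/2 = 0, m3 = tr(M rho(e_{3}))/2 = - 4 i.
Multiplying table entries, the bivector images are rho(e_{12}) = i*rho(e_{3}), rho(e_{13}) = -i*rho(e_{2}), rho(e_{23}) = i*rho(e_{1}); with real blade coefficients the real parts of m0..m3 are the coefficients of 1, e_{1}, e_{2}, e_{3} and the imaginary parts give the bivectors (e_{23}: Im m1, e_{13}: -Im m2, e_{12}: Im m3).
Answer: -\frac{4}{3} - 6 e_{1} - 4 e_{12}


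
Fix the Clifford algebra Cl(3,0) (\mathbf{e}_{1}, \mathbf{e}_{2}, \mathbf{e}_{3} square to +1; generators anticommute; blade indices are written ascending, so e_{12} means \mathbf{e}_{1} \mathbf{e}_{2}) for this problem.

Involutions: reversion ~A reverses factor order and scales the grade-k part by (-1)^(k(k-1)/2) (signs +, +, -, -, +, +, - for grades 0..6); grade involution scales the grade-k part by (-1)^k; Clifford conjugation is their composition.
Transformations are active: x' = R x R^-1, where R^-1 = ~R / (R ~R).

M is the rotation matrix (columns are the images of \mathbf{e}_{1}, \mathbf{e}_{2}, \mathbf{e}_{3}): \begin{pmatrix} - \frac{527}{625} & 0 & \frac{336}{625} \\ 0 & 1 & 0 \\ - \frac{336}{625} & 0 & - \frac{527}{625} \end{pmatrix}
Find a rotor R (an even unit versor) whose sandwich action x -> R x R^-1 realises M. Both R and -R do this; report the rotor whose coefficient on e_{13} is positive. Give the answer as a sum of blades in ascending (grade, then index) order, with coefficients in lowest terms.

Method: write R = a + b12*e_{12} + b13*e_{13} + b23*e_{23} with a^2 + b12^2 + b13^2 + b23^2 = 1 (so R^-1 = ~R). Expanding the columns R e_j ~R gives tr M = 4a^2 - 1 and, from the antisymmetric part, M21 - M12 = -4a*b12, M13 - M31 = 4a*b13, M32 - M23 = -4a*b23.
Here tr M = -\frac{429}{625}, so a^2 = (1 + tr M)/4 = \frac{49}{625} and a = ±\frac{7}{25}. Taking a = \frac{7}{25}: M21 - M12 = 0, M13 - M31 = \frac{672}{625}, M32 - M23 = 0, giving b12 = 0, b13 = \frac{24}{25}, b23 = 0, i.e. R = \frac{7}{25} + \frac{24}{25} e_{13}.
Its e_{13} coefficient is already positive.
Answer: \frac{7}{25} + \frac{24}{25} e_{13}. Sheet selection: the two-to-one cover makes ±R indistinguishable at the matrix level (trace -\frac{429}{625}), so uniqueness comes from the required sign on e_{13}.


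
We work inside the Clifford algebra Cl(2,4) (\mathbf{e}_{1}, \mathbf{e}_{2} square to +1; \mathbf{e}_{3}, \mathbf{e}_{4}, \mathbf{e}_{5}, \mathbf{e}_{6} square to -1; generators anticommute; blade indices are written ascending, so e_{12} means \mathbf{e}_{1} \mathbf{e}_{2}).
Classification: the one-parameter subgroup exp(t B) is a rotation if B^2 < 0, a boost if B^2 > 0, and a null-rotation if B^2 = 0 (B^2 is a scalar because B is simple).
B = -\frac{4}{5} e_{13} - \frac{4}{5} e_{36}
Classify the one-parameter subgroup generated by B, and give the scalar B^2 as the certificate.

B^2 term by term: the squares give (-\frac{4}{5})^2*(e_{13})^2 + (-\frac{4}{5})^2*(e_{36})^2 = \frac{16}{25}*(+1) + \frac{16}{25}*(-1) = 0 (each basis 2-blade squares to minus the product of its generators' squares); cross terms between blades sharing an index anticommute and cancel. So B^2 = 0.
Answer: null-rotation, certificate B^2 = 0. The invariant at work: B^2 = 0 is unchanged by conjugation, hence its sign classifies the subgroup whatever basis B is written in.


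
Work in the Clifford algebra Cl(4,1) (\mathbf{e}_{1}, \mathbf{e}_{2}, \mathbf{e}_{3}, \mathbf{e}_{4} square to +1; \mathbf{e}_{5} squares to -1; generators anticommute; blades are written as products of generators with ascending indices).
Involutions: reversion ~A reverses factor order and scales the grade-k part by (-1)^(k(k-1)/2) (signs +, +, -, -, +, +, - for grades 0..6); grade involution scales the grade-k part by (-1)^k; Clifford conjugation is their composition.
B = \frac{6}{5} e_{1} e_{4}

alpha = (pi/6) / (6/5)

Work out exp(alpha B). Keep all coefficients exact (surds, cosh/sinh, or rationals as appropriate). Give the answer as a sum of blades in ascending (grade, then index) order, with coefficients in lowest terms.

B^2 = (\frac{6}{5})^2*(e_{1} e_{4})^2 = \frac{36}{25}*(-1) = -\frac{36}{25} (a basis 2-blade squares to minus the product of its generators' squares).
B^2 = -\frac{36}{25} — B^2 < 0, so the exponential closes trigonometrically: l = \frac{6}{5}, alpha*l = \frac{\pi}{6}, so exp(alpha B) = cos(\frac{\pi}{6}) + (sin(\frac{\pi}{6})/(\frac{6}{5}))*B = \frac{\sqrt{3}}{2} + (\frac{5}{12})*B.
Answer: \frac{\sqrt{3}}{2} + \frac{1}{2} e_{1} e_{4}


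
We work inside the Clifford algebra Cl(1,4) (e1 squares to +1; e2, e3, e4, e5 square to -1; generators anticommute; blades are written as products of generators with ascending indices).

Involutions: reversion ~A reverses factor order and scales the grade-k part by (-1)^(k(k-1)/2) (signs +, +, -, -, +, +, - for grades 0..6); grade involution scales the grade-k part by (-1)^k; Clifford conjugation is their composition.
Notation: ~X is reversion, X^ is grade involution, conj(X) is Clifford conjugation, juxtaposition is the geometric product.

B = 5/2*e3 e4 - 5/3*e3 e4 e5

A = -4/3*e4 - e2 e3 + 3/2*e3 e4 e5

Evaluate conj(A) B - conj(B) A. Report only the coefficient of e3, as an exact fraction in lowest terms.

first term: -5/2 + 10/3*e3 - 15/4*e5 - 5/2*e2 e4 - 20/9*e3 e5 + 5/3*e2 e4 e5
second term: -5/2 - 10/3*e3 + 15/4*e5 + 5/2*e2 e4 + 20/9*e3 e5 + 5/3*e2 e4 e5
Answer: 20/3


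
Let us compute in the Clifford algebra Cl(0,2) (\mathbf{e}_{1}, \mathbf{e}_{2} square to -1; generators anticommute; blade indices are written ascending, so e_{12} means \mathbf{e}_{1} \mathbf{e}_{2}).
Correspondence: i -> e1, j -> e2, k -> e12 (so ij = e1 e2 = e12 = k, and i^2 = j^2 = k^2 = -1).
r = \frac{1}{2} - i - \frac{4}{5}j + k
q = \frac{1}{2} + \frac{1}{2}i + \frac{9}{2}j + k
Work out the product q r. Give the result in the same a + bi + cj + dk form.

In blades: q = \frac{1}{2} + \frac{1}{2} e_{1} + \frac{9}{2} e_{2} + e_{12}, r = \frac{1}{2} - e_{1} - \frac{4}{5} e_{2} + e_{12}.
Distribute q over r term by term (generator squares from the signature, products reordered to ascending indices): (\frac{1}{2})*r = \frac{1}{4} - \frac{1}{2} e_{1} - \frac{2}{5} e_{2} + \frac{1}{2} e_{12}; (\frac{1}{2} e_{1})*r = \frac{1}{2} + \frac{1}{4} e_{1} - \frac{1}{2} e_{2} - \frac{2}{5} e_{12}; (\frac{9}{2} e_{2})*r = \frac{18}{5} + \frac{9}{2} e_{1} + \frac{9}{4} e_{2} + \frac{9}{2} e_{12}; (e_{12})*r = -1 + \frac{4}{5} e_{1} - e_{2} + \frac{1}{2} e_{12}.
Sum: \frac{67}{20} + \frac{101}{20} e_{1} + \frac{7}{20} e_{2} + \frac{51}{10} e_{12}; translating back through the correspondence:
Answer: \frac{67}{20} + \frac{101}{20}i + \frac{7}{20}j + \frac{51}{10}k


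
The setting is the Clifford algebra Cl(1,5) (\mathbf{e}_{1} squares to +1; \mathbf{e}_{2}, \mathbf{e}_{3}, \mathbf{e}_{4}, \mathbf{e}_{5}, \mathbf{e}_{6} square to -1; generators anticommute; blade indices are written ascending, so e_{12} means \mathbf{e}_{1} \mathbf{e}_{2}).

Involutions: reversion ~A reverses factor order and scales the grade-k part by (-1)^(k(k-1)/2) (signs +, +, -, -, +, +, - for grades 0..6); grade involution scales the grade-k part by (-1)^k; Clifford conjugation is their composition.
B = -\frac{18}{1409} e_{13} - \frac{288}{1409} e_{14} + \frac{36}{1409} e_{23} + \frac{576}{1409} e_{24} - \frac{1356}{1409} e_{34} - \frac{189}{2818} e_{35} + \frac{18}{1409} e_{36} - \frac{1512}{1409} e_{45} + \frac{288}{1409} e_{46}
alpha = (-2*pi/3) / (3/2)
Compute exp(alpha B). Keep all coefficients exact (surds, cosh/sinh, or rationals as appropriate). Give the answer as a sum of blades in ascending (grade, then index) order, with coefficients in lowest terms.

B^2 term by term: the squares give (-\frac{18}{1409})^2*(e_{13})^2 + (-\frac{288}{1409})^2*(e_{14})^2 + (\frac{36}{1409})^2*(e_{23})^2 + (\frac{576}{1409})^2*(e_{24})^2 + (-\frac{1356}{1409})^2*(e_{34})^2 + (-\frac{189}{2818})^2*(e_{35})^2 + (\frac{18}{1409})^2*(e_{36})^2 + (-\frac{1512}{1409})^2*(e_{45})^2 + (\frac{288}{1409})^2*(e_{46})^2 = \frac{324}{1985281}*(+1) + \frac{82944}{1985281}*(+1) + \frac{1296}{1985281}*(-1) + \frac{331776}{1985281}*(-1) + \frac{1838736}{1985281}*(-1) + \frac{35721}{7941124}*(-1) + \frac{324}{1985281}*(-1) + \frac{2286144}{1985281}*(-1) + \frac{82944}{1985281}*(-1) = -\frac{9}{4} (each basis 2-blade squares to minus the product of its generators' squares); cross terms between blades sharing an index anticommute and cancel; the commuting (index-disjoint) pairs give grade-4 terms 2*c*c'*(blade product), which cancel blade by blade — e_{1234}: \frac{20736}{1985281} - \frac{20736}{1985281} = 0; e_{1345}: \frac{54432}{1985281} - \frac{54432}{1985281} = 0; e_{1346}: -\frac{10368}{1985281} + \frac{10368}{1985281} = 0; e_{2345}: -\frac{108864}{1985281} + \frac{108864}{1985281} = 0; e_{2346}: \frac{20736}{1985281} - \frac{20736}{1985281} = 0; e_{3456}: \frac{54432}{1985281} - \frac{54432}{1985281} = 0 — confirming B is simple. So B^2 = -\frac{9}{4}.
B^2 = -\frac{9}{4} — the negative square puts this in the circular regime; l = \frac{3}{2}, alpha*l = - \frac{2 \pi}{3}, so exp(alpha B) = cos(- \frac{2 \pi}{3}) + (sin(- \frac{2 \pi}{3})/(\frac{3}{2}))*B = - \frac{1}{2} + (- \frac{\sqrt{3}}{3})*B.
Answer: - \frac{1}{2} + \frac{6 \sqrt{3}}{1409} e_{13} + \frac{96 \sqrt{3}}{1409} e_{14} - \frac{12 \sqrt{3}}{1409} e_{23} - \frac{192 \sqrt{3}}{1409} e_{24} + \frac{452 \sqrt{3}}{1409} e_{34} + \frac{63 \sqrt{3}}{2818} e_{35} - \frac{6 \sqrt{3}}{1409} e_{36} + \frac{504 \sqrt{3}}{1409} e_{45} - \frac{96 \sqrt{3}}{1409} e_{46}
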